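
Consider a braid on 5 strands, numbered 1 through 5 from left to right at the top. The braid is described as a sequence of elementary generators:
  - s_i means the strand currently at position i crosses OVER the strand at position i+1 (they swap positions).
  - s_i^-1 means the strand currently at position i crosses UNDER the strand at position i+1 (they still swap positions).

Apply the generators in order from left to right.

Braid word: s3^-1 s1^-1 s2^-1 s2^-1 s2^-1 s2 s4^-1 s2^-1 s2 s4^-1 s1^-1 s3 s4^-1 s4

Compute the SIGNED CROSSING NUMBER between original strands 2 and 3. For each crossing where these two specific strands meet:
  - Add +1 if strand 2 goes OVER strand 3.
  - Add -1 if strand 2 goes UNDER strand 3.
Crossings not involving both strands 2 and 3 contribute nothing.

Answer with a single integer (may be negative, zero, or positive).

Gen 1: crossing 3x4. Both 2&3? no. Sum: 0
Gen 2: crossing 1x2. Both 2&3? no. Sum: 0
Gen 3: crossing 1x4. Both 2&3? no. Sum: 0
Gen 4: crossing 4x1. Both 2&3? no. Sum: 0
Gen 5: crossing 1x4. Both 2&3? no. Sum: 0
Gen 6: crossing 4x1. Both 2&3? no. Sum: 0
Gen 7: crossing 3x5. Both 2&3? no. Sum: 0
Gen 8: crossing 1x4. Both 2&3? no. Sum: 0
Gen 9: crossing 4x1. Both 2&3? no. Sum: 0
Gen 10: crossing 5x3. Both 2&3? no. Sum: 0
Gen 11: crossing 2x1. Both 2&3? no. Sum: 0
Gen 12: crossing 4x3. Both 2&3? no. Sum: 0
Gen 13: crossing 4x5. Both 2&3? no. Sum: 0
Gen 14: crossing 5x4. Both 2&3? no. Sum: 0

Answer: 0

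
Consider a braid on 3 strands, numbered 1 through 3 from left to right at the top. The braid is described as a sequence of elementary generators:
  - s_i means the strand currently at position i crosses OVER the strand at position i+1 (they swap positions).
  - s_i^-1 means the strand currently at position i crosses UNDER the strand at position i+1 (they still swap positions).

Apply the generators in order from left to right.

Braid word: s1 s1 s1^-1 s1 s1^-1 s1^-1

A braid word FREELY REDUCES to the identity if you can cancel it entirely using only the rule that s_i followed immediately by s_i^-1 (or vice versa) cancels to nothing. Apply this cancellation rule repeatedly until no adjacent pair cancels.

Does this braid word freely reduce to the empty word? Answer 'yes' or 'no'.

Answer: yes

Derivation:
Gen 1 (s1): push. Stack: [s1]
Gen 2 (s1): push. Stack: [s1 s1]
Gen 3 (s1^-1): cancels prior s1. Stack: [s1]
Gen 4 (s1): push. Stack: [s1 s1]
Gen 5 (s1^-1): cancels prior s1. Stack: [s1]
Gen 6 (s1^-1): cancels prior s1. Stack: []
Reduced word: (empty)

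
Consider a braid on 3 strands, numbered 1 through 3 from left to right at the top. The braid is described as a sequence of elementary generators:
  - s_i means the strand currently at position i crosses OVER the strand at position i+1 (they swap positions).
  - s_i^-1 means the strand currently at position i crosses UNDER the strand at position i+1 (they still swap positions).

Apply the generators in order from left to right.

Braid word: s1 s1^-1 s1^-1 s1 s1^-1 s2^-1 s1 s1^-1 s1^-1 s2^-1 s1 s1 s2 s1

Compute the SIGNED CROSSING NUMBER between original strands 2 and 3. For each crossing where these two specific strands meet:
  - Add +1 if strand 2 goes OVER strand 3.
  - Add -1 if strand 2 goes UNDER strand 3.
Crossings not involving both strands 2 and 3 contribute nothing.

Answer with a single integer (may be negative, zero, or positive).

Answer: 0

Derivation:
Gen 1: crossing 1x2. Both 2&3? no. Sum: 0
Gen 2: crossing 2x1. Both 2&3? no. Sum: 0
Gen 3: crossing 1x2. Both 2&3? no. Sum: 0
Gen 4: crossing 2x1. Both 2&3? no. Sum: 0
Gen 5: crossing 1x2. Both 2&3? no. Sum: 0
Gen 6: crossing 1x3. Both 2&3? no. Sum: 0
Gen 7: 2 over 3. Both 2&3? yes. Contrib: +1. Sum: 1
Gen 8: 3 under 2. Both 2&3? yes. Contrib: +1. Sum: 2
Gen 9: 2 under 3. Both 2&3? yes. Contrib: -1. Sum: 1
Gen 10: crossing 2x1. Both 2&3? no. Sum: 1
Gen 11: crossing 3x1. Both 2&3? no. Sum: 1
Gen 12: crossing 1x3. Both 2&3? no. Sum: 1
Gen 13: crossing 1x2. Both 2&3? no. Sum: 1
Gen 14: 3 over 2. Both 2&3? yes. Contrib: -1. Sum: 0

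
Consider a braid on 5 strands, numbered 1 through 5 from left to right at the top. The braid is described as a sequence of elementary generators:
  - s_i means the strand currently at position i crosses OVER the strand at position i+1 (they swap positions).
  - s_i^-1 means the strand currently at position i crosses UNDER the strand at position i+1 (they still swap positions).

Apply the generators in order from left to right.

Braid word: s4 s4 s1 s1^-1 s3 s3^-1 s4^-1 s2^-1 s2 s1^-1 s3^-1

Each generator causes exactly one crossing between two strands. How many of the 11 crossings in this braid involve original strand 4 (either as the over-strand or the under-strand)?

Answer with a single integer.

Gen 1: crossing 4x5. Involves strand 4? yes. Count so far: 1
Gen 2: crossing 5x4. Involves strand 4? yes. Count so far: 2
Gen 3: crossing 1x2. Involves strand 4? no. Count so far: 2
Gen 4: crossing 2x1. Involves strand 4? no. Count so far: 2
Gen 5: crossing 3x4. Involves strand 4? yes. Count so far: 3
Gen 6: crossing 4x3. Involves strand 4? yes. Count so far: 4
Gen 7: crossing 4x5. Involves strand 4? yes. Count so far: 5
Gen 8: crossing 2x3. Involves strand 4? no. Count so far: 5
Gen 9: crossing 3x2. Involves strand 4? no. Count so far: 5
Gen 10: crossing 1x2. Involves strand 4? no. Count so far: 5
Gen 11: crossing 3x5. Involves strand 4? no. Count so far: 5

Answer: 5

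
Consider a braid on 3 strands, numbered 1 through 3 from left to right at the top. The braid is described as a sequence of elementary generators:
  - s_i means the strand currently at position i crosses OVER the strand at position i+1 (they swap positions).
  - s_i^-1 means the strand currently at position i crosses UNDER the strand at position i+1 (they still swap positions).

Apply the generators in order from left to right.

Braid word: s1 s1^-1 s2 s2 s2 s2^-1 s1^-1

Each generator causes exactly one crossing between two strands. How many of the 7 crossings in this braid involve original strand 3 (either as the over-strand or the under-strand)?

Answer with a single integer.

Gen 1: crossing 1x2. Involves strand 3? no. Count so far: 0
Gen 2: crossing 2x1. Involves strand 3? no. Count so far: 0
Gen 3: crossing 2x3. Involves strand 3? yes. Count so far: 1
Gen 4: crossing 3x2. Involves strand 3? yes. Count so far: 2
Gen 5: crossing 2x3. Involves strand 3? yes. Count so far: 3
Gen 6: crossing 3x2. Involves strand 3? yes. Count so far: 4
Gen 7: crossing 1x2. Involves strand 3? no. Count so far: 4

Answer: 4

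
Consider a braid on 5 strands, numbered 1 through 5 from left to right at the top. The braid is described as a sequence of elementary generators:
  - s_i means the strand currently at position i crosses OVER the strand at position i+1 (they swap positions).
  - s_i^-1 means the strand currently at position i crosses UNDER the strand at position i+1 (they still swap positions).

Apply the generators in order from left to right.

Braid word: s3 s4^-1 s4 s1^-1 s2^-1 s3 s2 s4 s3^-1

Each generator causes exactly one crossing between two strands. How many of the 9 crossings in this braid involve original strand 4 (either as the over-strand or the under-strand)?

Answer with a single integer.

Answer: 4

Derivation:
Gen 1: crossing 3x4. Involves strand 4? yes. Count so far: 1
Gen 2: crossing 3x5. Involves strand 4? no. Count so far: 1
Gen 3: crossing 5x3. Involves strand 4? no. Count so far: 1
Gen 4: crossing 1x2. Involves strand 4? no. Count so far: 1
Gen 5: crossing 1x4. Involves strand 4? yes. Count so far: 2
Gen 6: crossing 1x3. Involves strand 4? no. Count so far: 2
Gen 7: crossing 4x3. Involves strand 4? yes. Count so far: 3
Gen 8: crossing 1x5. Involves strand 4? no. Count so far: 3
Gen 9: crossing 4x5. Involves strand 4? yes. Count so far: 4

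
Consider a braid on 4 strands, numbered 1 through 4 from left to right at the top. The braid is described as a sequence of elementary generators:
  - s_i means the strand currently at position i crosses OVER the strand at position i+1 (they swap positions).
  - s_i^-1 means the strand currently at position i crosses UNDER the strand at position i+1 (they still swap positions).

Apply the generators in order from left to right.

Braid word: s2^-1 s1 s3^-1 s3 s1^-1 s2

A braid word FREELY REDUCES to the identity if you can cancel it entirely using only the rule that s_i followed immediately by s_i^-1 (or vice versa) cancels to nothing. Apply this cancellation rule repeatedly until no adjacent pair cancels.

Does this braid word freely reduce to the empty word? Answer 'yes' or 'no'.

Answer: yes

Derivation:
Gen 1 (s2^-1): push. Stack: [s2^-1]
Gen 2 (s1): push. Stack: [s2^-1 s1]
Gen 3 (s3^-1): push. Stack: [s2^-1 s1 s3^-1]
Gen 4 (s3): cancels prior s3^-1. Stack: [s2^-1 s1]
Gen 5 (s1^-1): cancels prior s1. Stack: [s2^-1]
Gen 6 (s2): cancels prior s2^-1. Stack: []
Reduced word: (empty)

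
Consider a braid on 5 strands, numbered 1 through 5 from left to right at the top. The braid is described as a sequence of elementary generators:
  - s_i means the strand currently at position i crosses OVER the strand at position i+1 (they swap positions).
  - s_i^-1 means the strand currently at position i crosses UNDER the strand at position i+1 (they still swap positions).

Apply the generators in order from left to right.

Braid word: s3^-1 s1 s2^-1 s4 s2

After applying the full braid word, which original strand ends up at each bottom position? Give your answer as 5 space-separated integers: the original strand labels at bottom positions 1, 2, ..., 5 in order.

Gen 1 (s3^-1): strand 3 crosses under strand 4. Perm now: [1 2 4 3 5]
Gen 2 (s1): strand 1 crosses over strand 2. Perm now: [2 1 4 3 5]
Gen 3 (s2^-1): strand 1 crosses under strand 4. Perm now: [2 4 1 3 5]
Gen 4 (s4): strand 3 crosses over strand 5. Perm now: [2 4 1 5 3]
Gen 5 (s2): strand 4 crosses over strand 1. Perm now: [2 1 4 5 3]

Answer: 2 1 4 5 3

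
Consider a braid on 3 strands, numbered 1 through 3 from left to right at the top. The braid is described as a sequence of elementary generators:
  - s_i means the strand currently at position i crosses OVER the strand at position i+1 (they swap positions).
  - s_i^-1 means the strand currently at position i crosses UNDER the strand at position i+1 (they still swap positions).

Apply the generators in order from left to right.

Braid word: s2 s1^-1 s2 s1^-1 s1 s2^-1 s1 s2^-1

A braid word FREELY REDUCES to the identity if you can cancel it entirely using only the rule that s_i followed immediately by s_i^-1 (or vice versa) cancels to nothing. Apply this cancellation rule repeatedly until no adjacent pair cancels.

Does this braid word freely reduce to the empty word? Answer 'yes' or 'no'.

Answer: yes

Derivation:
Gen 1 (s2): push. Stack: [s2]
Gen 2 (s1^-1): push. Stack: [s2 s1^-1]
Gen 3 (s2): push. Stack: [s2 s1^-1 s2]
Gen 4 (s1^-1): push. Stack: [s2 s1^-1 s2 s1^-1]
Gen 5 (s1): cancels prior s1^-1. Stack: [s2 s1^-1 s2]
Gen 6 (s2^-1): cancels prior s2. Stack: [s2 s1^-1]
Gen 7 (s1): cancels prior s1^-1. Stack: [s2]
Gen 8 (s2^-1): cancels prior s2. Stack: []
Reduced word: (empty)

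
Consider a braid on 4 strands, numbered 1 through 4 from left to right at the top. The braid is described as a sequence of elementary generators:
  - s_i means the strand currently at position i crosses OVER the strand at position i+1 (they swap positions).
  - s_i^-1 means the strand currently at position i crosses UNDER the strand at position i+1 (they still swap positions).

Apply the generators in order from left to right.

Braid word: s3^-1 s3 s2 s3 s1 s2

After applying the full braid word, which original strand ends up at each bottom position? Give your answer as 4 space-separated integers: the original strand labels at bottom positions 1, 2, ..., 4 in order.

Answer: 3 4 1 2

Derivation:
Gen 1 (s3^-1): strand 3 crosses under strand 4. Perm now: [1 2 4 3]
Gen 2 (s3): strand 4 crosses over strand 3. Perm now: [1 2 3 4]
Gen 3 (s2): strand 2 crosses over strand 3. Perm now: [1 3 2 4]
Gen 4 (s3): strand 2 crosses over strand 4. Perm now: [1 3 4 2]
Gen 5 (s1): strand 1 crosses over strand 3. Perm now: [3 1 4 2]
Gen 6 (s2): strand 1 crosses over strand 4. Perm now: [3 4 1 2]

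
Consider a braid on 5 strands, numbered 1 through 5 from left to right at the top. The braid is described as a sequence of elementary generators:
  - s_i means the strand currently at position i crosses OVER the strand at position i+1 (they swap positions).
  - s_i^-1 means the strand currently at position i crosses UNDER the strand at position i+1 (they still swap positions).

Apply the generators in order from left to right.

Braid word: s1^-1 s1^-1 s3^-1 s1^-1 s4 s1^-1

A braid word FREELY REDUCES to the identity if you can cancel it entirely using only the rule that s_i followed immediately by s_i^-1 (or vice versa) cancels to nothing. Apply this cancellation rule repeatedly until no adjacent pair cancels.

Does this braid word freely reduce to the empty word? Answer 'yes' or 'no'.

Gen 1 (s1^-1): push. Stack: [s1^-1]
Gen 2 (s1^-1): push. Stack: [s1^-1 s1^-1]
Gen 3 (s3^-1): push. Stack: [s1^-1 s1^-1 s3^-1]
Gen 4 (s1^-1): push. Stack: [s1^-1 s1^-1 s3^-1 s1^-1]
Gen 5 (s4): push. Stack: [s1^-1 s1^-1 s3^-1 s1^-1 s4]
Gen 6 (s1^-1): push. Stack: [s1^-1 s1^-1 s3^-1 s1^-1 s4 s1^-1]
Reduced word: s1^-1 s1^-1 s3^-1 s1^-1 s4 s1^-1

Answer: no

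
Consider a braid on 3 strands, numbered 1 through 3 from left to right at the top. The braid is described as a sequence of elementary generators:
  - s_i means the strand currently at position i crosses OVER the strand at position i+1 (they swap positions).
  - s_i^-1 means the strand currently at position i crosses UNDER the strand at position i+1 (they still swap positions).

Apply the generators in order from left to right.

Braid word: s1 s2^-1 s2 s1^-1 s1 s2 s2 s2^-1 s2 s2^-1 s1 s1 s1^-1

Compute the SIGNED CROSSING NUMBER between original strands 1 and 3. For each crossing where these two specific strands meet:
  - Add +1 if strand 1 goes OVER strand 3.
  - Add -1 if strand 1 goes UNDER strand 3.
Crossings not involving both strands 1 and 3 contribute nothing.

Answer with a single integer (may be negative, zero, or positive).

Gen 1: crossing 1x2. Both 1&3? no. Sum: 0
Gen 2: 1 under 3. Both 1&3? yes. Contrib: -1. Sum: -1
Gen 3: 3 over 1. Both 1&3? yes. Contrib: -1. Sum: -2
Gen 4: crossing 2x1. Both 1&3? no. Sum: -2
Gen 5: crossing 1x2. Both 1&3? no. Sum: -2
Gen 6: 1 over 3. Both 1&3? yes. Contrib: +1. Sum: -1
Gen 7: 3 over 1. Both 1&3? yes. Contrib: -1. Sum: -2
Gen 8: 1 under 3. Both 1&3? yes. Contrib: -1. Sum: -3
Gen 9: 3 over 1. Both 1&3? yes. Contrib: -1. Sum: -4
Gen 10: 1 under 3. Both 1&3? yes. Contrib: -1. Sum: -5
Gen 11: crossing 2x3. Both 1&3? no. Sum: -5
Gen 12: crossing 3x2. Both 1&3? no. Sum: -5
Gen 13: crossing 2x3. Both 1&3? no. Sum: -5

Answer: -5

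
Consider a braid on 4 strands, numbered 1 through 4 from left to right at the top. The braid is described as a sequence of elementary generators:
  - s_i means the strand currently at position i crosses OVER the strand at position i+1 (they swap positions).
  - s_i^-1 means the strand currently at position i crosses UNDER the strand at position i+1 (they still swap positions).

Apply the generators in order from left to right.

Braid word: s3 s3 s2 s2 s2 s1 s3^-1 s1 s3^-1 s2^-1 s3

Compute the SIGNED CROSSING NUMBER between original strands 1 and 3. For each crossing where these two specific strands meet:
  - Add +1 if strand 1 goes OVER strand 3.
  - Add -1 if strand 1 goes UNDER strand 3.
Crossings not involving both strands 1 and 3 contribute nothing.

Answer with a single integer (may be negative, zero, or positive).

Gen 1: crossing 3x4. Both 1&3? no. Sum: 0
Gen 2: crossing 4x3. Both 1&3? no. Sum: 0
Gen 3: crossing 2x3. Both 1&3? no. Sum: 0
Gen 4: crossing 3x2. Both 1&3? no. Sum: 0
Gen 5: crossing 2x3. Both 1&3? no. Sum: 0
Gen 6: 1 over 3. Both 1&3? yes. Contrib: +1. Sum: 1
Gen 7: crossing 2x4. Both 1&3? no. Sum: 1
Gen 8: 3 over 1. Both 1&3? yes. Contrib: -1. Sum: 0
Gen 9: crossing 4x2. Both 1&3? no. Sum: 0
Gen 10: crossing 3x2. Both 1&3? no. Sum: 0
Gen 11: crossing 3x4. Both 1&3? no. Sum: 0

Answer: 0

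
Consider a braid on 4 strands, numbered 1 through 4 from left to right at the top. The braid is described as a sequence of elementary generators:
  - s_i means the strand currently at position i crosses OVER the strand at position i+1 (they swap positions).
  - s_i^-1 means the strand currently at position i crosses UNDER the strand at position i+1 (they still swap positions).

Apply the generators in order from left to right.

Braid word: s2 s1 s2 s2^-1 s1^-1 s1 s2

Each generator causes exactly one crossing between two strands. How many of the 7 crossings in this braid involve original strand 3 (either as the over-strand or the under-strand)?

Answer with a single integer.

Gen 1: crossing 2x3. Involves strand 3? yes. Count so far: 1
Gen 2: crossing 1x3. Involves strand 3? yes. Count so far: 2
Gen 3: crossing 1x2. Involves strand 3? no. Count so far: 2
Gen 4: crossing 2x1. Involves strand 3? no. Count so far: 2
Gen 5: crossing 3x1. Involves strand 3? yes. Count so far: 3
Gen 6: crossing 1x3. Involves strand 3? yes. Count so far: 4
Gen 7: crossing 1x2. Involves strand 3? no. Count so far: 4

Answer: 4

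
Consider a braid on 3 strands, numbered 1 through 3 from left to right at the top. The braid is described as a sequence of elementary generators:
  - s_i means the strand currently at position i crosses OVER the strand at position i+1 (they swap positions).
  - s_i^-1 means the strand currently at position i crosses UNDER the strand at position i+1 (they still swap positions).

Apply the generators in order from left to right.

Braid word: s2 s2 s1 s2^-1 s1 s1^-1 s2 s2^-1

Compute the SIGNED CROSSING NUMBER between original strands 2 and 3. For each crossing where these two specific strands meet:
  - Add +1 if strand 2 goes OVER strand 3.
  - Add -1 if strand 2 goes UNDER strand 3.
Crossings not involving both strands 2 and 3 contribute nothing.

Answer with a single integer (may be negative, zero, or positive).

Gen 1: 2 over 3. Both 2&3? yes. Contrib: +1. Sum: 1
Gen 2: 3 over 2. Both 2&3? yes. Contrib: -1. Sum: 0
Gen 3: crossing 1x2. Both 2&3? no. Sum: 0
Gen 4: crossing 1x3. Both 2&3? no. Sum: 0
Gen 5: 2 over 3. Both 2&3? yes. Contrib: +1. Sum: 1
Gen 6: 3 under 2. Both 2&3? yes. Contrib: +1. Sum: 2
Gen 7: crossing 3x1. Both 2&3? no. Sum: 2
Gen 8: crossing 1x3. Both 2&3? no. Sum: 2

Answer: 2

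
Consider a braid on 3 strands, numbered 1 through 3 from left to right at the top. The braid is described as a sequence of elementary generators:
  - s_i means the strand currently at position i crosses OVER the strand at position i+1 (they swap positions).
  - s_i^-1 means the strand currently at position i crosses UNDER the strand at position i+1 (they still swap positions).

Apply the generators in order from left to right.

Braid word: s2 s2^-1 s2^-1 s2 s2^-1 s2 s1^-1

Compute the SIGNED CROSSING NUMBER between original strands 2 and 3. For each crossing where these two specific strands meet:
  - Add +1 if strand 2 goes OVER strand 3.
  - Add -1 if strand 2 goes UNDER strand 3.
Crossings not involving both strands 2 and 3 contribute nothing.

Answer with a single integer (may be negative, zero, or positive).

Answer: -2

Derivation:
Gen 1: 2 over 3. Both 2&3? yes. Contrib: +1. Sum: 1
Gen 2: 3 under 2. Both 2&3? yes. Contrib: +1. Sum: 2
Gen 3: 2 under 3. Both 2&3? yes. Contrib: -1. Sum: 1
Gen 4: 3 over 2. Both 2&3? yes. Contrib: -1. Sum: 0
Gen 5: 2 under 3. Both 2&3? yes. Contrib: -1. Sum: -1
Gen 6: 3 over 2. Both 2&3? yes. Contrib: -1. Sum: -2
Gen 7: crossing 1x2. Both 2&3? no. Sum: -2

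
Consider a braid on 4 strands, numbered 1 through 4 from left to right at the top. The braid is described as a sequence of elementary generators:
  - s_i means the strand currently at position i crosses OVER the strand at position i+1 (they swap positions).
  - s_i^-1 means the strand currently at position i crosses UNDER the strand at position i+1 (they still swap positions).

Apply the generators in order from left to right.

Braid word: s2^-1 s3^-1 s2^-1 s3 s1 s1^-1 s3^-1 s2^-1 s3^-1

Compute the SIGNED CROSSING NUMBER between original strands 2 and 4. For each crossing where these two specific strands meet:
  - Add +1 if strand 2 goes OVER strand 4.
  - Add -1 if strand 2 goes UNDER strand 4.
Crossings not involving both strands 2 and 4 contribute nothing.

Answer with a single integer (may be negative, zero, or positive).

Answer: 0

Derivation:
Gen 1: crossing 2x3. Both 2&4? no. Sum: 0
Gen 2: 2 under 4. Both 2&4? yes. Contrib: -1. Sum: -1
Gen 3: crossing 3x4. Both 2&4? no. Sum: -1
Gen 4: crossing 3x2. Both 2&4? no. Sum: -1
Gen 5: crossing 1x4. Both 2&4? no. Sum: -1
Gen 6: crossing 4x1. Both 2&4? no. Sum: -1
Gen 7: crossing 2x3. Both 2&4? no. Sum: -1
Gen 8: crossing 4x3. Both 2&4? no. Sum: -1
Gen 9: 4 under 2. Both 2&4? yes. Contrib: +1. Sum: 0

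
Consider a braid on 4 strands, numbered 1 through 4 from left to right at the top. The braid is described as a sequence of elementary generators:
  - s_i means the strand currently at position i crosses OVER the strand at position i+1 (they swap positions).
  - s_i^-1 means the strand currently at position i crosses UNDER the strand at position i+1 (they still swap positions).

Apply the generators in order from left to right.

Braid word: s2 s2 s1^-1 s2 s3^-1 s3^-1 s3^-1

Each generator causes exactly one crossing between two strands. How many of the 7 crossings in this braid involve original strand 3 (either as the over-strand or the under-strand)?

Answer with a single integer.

Gen 1: crossing 2x3. Involves strand 3? yes. Count so far: 1
Gen 2: crossing 3x2. Involves strand 3? yes. Count so far: 2
Gen 3: crossing 1x2. Involves strand 3? no. Count so far: 2
Gen 4: crossing 1x3. Involves strand 3? yes. Count so far: 3
Gen 5: crossing 1x4. Involves strand 3? no. Count so far: 3
Gen 6: crossing 4x1. Involves strand 3? no. Count so far: 3
Gen 7: crossing 1x4. Involves strand 3? no. Count so far: 3

Answer: 3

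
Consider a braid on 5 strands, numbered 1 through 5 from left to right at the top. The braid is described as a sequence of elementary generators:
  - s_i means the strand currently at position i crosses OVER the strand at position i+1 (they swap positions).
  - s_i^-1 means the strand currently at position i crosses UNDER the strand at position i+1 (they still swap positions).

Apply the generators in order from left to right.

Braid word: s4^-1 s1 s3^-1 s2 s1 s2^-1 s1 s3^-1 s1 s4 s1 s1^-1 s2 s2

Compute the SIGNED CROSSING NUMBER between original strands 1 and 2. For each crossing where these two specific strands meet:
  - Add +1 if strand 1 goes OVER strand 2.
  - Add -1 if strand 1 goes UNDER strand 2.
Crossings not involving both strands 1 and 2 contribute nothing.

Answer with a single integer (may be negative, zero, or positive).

Answer: 2

Derivation:
Gen 1: crossing 4x5. Both 1&2? no. Sum: 0
Gen 2: 1 over 2. Both 1&2? yes. Contrib: +1. Sum: 1
Gen 3: crossing 3x5. Both 1&2? no. Sum: 1
Gen 4: crossing 1x5. Both 1&2? no. Sum: 1
Gen 5: crossing 2x5. Both 1&2? no. Sum: 1
Gen 6: 2 under 1. Both 1&2? yes. Contrib: +1. Sum: 2
Gen 7: crossing 5x1. Both 1&2? no. Sum: 2
Gen 8: crossing 2x3. Both 1&2? no. Sum: 2
Gen 9: crossing 1x5. Both 1&2? no. Sum: 2
Gen 10: crossing 2x4. Both 1&2? no. Sum: 2
Gen 11: crossing 5x1. Both 1&2? no. Sum: 2
Gen 12: crossing 1x5. Both 1&2? no. Sum: 2
Gen 13: crossing 1x3. Both 1&2? no. Sum: 2
Gen 14: crossing 3x1. Both 1&2? no. Sum: 2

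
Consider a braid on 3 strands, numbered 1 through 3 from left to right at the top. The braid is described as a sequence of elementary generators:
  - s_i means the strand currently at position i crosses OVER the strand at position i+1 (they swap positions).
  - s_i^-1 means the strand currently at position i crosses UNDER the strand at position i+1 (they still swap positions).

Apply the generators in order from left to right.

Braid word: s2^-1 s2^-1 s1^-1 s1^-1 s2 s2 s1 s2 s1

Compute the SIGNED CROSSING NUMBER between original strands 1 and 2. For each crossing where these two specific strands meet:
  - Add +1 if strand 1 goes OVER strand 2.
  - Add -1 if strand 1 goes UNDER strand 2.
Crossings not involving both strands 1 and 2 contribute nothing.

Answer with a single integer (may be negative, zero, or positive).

Gen 1: crossing 2x3. Both 1&2? no. Sum: 0
Gen 2: crossing 3x2. Both 1&2? no. Sum: 0
Gen 3: 1 under 2. Both 1&2? yes. Contrib: -1. Sum: -1
Gen 4: 2 under 1. Both 1&2? yes. Contrib: +1. Sum: 0
Gen 5: crossing 2x3. Both 1&2? no. Sum: 0
Gen 6: crossing 3x2. Both 1&2? no. Sum: 0
Gen 7: 1 over 2. Both 1&2? yes. Contrib: +1. Sum: 1
Gen 8: crossing 1x3. Both 1&2? no. Sum: 1
Gen 9: crossing 2x3. Both 1&2? no. Sum: 1

Answer: 1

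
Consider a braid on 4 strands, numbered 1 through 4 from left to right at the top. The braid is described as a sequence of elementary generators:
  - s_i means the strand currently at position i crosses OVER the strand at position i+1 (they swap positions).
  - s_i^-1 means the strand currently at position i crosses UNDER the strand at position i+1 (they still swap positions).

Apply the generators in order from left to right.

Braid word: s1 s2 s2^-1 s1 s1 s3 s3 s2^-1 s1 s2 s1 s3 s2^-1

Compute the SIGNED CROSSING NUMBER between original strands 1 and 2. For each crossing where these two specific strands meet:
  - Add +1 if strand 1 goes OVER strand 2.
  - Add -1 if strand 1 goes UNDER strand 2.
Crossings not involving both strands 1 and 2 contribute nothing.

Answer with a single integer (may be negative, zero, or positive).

Answer: 0

Derivation:
Gen 1: 1 over 2. Both 1&2? yes. Contrib: +1. Sum: 1
Gen 2: crossing 1x3. Both 1&2? no. Sum: 1
Gen 3: crossing 3x1. Both 1&2? no. Sum: 1
Gen 4: 2 over 1. Both 1&2? yes. Contrib: -1. Sum: 0
Gen 5: 1 over 2. Both 1&2? yes. Contrib: +1. Sum: 1
Gen 6: crossing 3x4. Both 1&2? no. Sum: 1
Gen 7: crossing 4x3. Both 1&2? no. Sum: 1
Gen 8: crossing 1x3. Both 1&2? no. Sum: 1
Gen 9: crossing 2x3. Both 1&2? no. Sum: 1
Gen 10: 2 over 1. Both 1&2? yes. Contrib: -1. Sum: 0
Gen 11: crossing 3x1. Both 1&2? no. Sum: 0
Gen 12: crossing 2x4. Both 1&2? no. Sum: 0
Gen 13: crossing 3x4. Both 1&2? no. Sum: 0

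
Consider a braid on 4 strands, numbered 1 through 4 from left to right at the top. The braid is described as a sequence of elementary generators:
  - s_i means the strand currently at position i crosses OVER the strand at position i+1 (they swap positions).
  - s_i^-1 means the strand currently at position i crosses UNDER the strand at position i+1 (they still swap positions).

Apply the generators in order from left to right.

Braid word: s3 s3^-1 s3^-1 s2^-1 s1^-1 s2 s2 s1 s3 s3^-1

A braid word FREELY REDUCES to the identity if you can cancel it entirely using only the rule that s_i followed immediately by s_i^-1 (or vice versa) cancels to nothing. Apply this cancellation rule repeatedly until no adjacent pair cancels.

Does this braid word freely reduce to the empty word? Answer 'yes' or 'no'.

Answer: no

Derivation:
Gen 1 (s3): push. Stack: [s3]
Gen 2 (s3^-1): cancels prior s3. Stack: []
Gen 3 (s3^-1): push. Stack: [s3^-1]
Gen 4 (s2^-1): push. Stack: [s3^-1 s2^-1]
Gen 5 (s1^-1): push. Stack: [s3^-1 s2^-1 s1^-1]
Gen 6 (s2): push. Stack: [s3^-1 s2^-1 s1^-1 s2]
Gen 7 (s2): push. Stack: [s3^-1 s2^-1 s1^-1 s2 s2]
Gen 8 (s1): push. Stack: [s3^-1 s2^-1 s1^-1 s2 s2 s1]
Gen 9 (s3): push. Stack: [s3^-1 s2^-1 s1^-1 s2 s2 s1 s3]
Gen 10 (s3^-1): cancels prior s3. Stack: [s3^-1 s2^-1 s1^-1 s2 s2 s1]
Reduced word: s3^-1 s2^-1 s1^-1 s2 s2 s1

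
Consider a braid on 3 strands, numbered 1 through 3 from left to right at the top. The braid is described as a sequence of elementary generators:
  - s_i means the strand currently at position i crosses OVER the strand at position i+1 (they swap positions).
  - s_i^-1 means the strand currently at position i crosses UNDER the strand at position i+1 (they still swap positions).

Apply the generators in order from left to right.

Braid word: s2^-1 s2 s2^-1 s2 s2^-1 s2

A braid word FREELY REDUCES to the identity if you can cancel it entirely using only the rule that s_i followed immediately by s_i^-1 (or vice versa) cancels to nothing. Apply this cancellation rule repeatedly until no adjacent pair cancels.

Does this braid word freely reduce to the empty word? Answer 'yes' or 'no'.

Gen 1 (s2^-1): push. Stack: [s2^-1]
Gen 2 (s2): cancels prior s2^-1. Stack: []
Gen 3 (s2^-1): push. Stack: [s2^-1]
Gen 4 (s2): cancels prior s2^-1. Stack: []
Gen 5 (s2^-1): push. Stack: [s2^-1]
Gen 6 (s2): cancels prior s2^-1. Stack: []
Reduced word: (empty)

Answer: yes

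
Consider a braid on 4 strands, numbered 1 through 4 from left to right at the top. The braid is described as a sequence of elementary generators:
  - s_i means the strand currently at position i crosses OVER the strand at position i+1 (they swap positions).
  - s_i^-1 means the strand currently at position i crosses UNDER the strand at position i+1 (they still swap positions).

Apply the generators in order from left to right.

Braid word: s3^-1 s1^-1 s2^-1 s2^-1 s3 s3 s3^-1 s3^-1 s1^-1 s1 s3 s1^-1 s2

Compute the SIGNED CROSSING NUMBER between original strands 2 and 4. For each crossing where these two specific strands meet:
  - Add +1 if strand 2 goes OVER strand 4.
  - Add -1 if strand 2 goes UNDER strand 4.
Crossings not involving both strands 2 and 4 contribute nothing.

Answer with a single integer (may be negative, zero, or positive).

Answer: 0

Derivation:
Gen 1: crossing 3x4. Both 2&4? no. Sum: 0
Gen 2: crossing 1x2. Both 2&4? no. Sum: 0
Gen 3: crossing 1x4. Both 2&4? no. Sum: 0
Gen 4: crossing 4x1. Both 2&4? no. Sum: 0
Gen 5: crossing 4x3. Both 2&4? no. Sum: 0
Gen 6: crossing 3x4. Both 2&4? no. Sum: 0
Gen 7: crossing 4x3. Both 2&4? no. Sum: 0
Gen 8: crossing 3x4. Both 2&4? no. Sum: 0
Gen 9: crossing 2x1. Both 2&4? no. Sum: 0
Gen 10: crossing 1x2. Both 2&4? no. Sum: 0
Gen 11: crossing 4x3. Both 2&4? no. Sum: 0
Gen 12: crossing 2x1. Both 2&4? no. Sum: 0
Gen 13: crossing 2x3. Both 2&4? no. Sum: 0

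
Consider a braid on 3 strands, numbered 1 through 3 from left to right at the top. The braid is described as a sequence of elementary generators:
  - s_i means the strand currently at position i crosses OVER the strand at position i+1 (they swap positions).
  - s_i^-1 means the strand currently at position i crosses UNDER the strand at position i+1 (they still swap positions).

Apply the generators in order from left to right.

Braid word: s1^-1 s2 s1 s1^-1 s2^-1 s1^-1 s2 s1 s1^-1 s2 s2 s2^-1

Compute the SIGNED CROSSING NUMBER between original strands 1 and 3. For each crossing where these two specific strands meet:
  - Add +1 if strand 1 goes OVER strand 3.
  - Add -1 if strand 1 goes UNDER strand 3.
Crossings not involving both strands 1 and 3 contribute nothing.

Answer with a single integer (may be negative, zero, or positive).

Answer: 4

Derivation:
Gen 1: crossing 1x2. Both 1&3? no. Sum: 0
Gen 2: 1 over 3. Both 1&3? yes. Contrib: +1. Sum: 1
Gen 3: crossing 2x3. Both 1&3? no. Sum: 1
Gen 4: crossing 3x2. Both 1&3? no. Sum: 1
Gen 5: 3 under 1. Both 1&3? yes. Contrib: +1. Sum: 2
Gen 6: crossing 2x1. Both 1&3? no. Sum: 2
Gen 7: crossing 2x3. Both 1&3? no. Sum: 2
Gen 8: 1 over 3. Both 1&3? yes. Contrib: +1. Sum: 3
Gen 9: 3 under 1. Both 1&3? yes. Contrib: +1. Sum: 4
Gen 10: crossing 3x2. Both 1&3? no. Sum: 4
Gen 11: crossing 2x3. Both 1&3? no. Sum: 4
Gen 12: crossing 3x2. Both 1&3? no. Sum: 4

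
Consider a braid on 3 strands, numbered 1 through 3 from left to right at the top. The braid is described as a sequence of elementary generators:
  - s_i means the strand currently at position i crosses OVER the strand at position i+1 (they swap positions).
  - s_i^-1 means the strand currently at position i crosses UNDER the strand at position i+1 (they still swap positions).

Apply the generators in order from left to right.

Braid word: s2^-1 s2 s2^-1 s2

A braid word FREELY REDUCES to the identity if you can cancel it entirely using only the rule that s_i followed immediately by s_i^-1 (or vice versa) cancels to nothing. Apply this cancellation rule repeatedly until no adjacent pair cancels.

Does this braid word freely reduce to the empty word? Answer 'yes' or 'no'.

Gen 1 (s2^-1): push. Stack: [s2^-1]
Gen 2 (s2): cancels prior s2^-1. Stack: []
Gen 3 (s2^-1): push. Stack: [s2^-1]
Gen 4 (s2): cancels prior s2^-1. Stack: []
Reduced word: (empty)

Answer: yes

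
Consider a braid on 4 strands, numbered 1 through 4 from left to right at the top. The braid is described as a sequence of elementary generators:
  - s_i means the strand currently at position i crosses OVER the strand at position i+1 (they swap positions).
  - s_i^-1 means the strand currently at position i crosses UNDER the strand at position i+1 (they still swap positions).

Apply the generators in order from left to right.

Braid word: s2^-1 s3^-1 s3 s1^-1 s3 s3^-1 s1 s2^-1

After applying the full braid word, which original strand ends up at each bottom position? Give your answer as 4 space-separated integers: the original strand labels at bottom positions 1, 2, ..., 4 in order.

Answer: 1 2 3 4

Derivation:
Gen 1 (s2^-1): strand 2 crosses under strand 3. Perm now: [1 3 2 4]
Gen 2 (s3^-1): strand 2 crosses under strand 4. Perm now: [1 3 4 2]
Gen 3 (s3): strand 4 crosses over strand 2. Perm now: [1 3 2 4]
Gen 4 (s1^-1): strand 1 crosses under strand 3. Perm now: [3 1 2 4]
Gen 5 (s3): strand 2 crosses over strand 4. Perm now: [3 1 4 2]
Gen 6 (s3^-1): strand 4 crosses under strand 2. Perm now: [3 1 2 4]
Gen 7 (s1): strand 3 crosses over strand 1. Perm now: [1 3 2 4]
Gen 8 (s2^-1): strand 3 crosses under strand 2. Perm now: [1 2 3 4]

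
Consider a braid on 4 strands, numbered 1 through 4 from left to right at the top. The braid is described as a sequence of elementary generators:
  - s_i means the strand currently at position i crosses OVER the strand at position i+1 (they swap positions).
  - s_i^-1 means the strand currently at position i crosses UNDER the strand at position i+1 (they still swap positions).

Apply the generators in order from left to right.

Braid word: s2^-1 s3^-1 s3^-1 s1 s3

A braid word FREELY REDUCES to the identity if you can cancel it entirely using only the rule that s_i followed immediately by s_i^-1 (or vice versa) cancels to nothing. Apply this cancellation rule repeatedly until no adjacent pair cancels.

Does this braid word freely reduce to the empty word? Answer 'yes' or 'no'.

Gen 1 (s2^-1): push. Stack: [s2^-1]
Gen 2 (s3^-1): push. Stack: [s2^-1 s3^-1]
Gen 3 (s3^-1): push. Stack: [s2^-1 s3^-1 s3^-1]
Gen 4 (s1): push. Stack: [s2^-1 s3^-1 s3^-1 s1]
Gen 5 (s3): push. Stack: [s2^-1 s3^-1 s3^-1 s1 s3]
Reduced word: s2^-1 s3^-1 s3^-1 s1 s3

Answer: no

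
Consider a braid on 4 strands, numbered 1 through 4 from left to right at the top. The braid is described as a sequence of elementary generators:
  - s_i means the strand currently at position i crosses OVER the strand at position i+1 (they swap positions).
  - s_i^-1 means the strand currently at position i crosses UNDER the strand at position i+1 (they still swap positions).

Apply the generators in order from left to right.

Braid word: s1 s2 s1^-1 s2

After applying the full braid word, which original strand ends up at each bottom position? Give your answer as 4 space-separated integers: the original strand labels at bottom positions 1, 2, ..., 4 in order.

Gen 1 (s1): strand 1 crosses over strand 2. Perm now: [2 1 3 4]
Gen 2 (s2): strand 1 crosses over strand 3. Perm now: [2 3 1 4]
Gen 3 (s1^-1): strand 2 crosses under strand 3. Perm now: [3 2 1 4]
Gen 4 (s2): strand 2 crosses over strand 1. Perm now: [3 1 2 4]

Answer: 3 1 2 4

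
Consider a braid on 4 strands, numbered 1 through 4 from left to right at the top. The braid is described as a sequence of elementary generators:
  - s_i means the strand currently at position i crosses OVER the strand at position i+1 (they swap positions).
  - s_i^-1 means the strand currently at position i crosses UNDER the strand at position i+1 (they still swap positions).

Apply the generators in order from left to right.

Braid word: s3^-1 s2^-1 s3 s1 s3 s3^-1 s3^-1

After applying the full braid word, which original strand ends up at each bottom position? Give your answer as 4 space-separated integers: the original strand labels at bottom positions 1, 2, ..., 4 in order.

Gen 1 (s3^-1): strand 3 crosses under strand 4. Perm now: [1 2 4 3]
Gen 2 (s2^-1): strand 2 crosses under strand 4. Perm now: [1 4 2 3]
Gen 3 (s3): strand 2 crosses over strand 3. Perm now: [1 4 3 2]
Gen 4 (s1): strand 1 crosses over strand 4. Perm now: [4 1 3 2]
Gen 5 (s3): strand 3 crosses over strand 2. Perm now: [4 1 2 3]
Gen 6 (s3^-1): strand 2 crosses under strand 3. Perm now: [4 1 3 2]
Gen 7 (s3^-1): strand 3 crosses under strand 2. Perm now: [4 1 2 3]

Answer: 4 1 2 3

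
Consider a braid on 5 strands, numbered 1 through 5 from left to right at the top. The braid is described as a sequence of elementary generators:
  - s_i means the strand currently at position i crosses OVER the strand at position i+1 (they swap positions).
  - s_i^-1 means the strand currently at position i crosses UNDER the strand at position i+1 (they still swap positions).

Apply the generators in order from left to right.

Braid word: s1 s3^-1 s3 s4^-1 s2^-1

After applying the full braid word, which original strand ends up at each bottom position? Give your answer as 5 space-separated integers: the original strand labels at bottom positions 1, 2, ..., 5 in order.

Gen 1 (s1): strand 1 crosses over strand 2. Perm now: [2 1 3 4 5]
Gen 2 (s3^-1): strand 3 crosses under strand 4. Perm now: [2 1 4 3 5]
Gen 3 (s3): strand 4 crosses over strand 3. Perm now: [2 1 3 4 5]
Gen 4 (s4^-1): strand 4 crosses under strand 5. Perm now: [2 1 3 5 4]
Gen 5 (s2^-1): strand 1 crosses under strand 3. Perm now: [2 3 1 5 4]

Answer: 2 3 1 5 4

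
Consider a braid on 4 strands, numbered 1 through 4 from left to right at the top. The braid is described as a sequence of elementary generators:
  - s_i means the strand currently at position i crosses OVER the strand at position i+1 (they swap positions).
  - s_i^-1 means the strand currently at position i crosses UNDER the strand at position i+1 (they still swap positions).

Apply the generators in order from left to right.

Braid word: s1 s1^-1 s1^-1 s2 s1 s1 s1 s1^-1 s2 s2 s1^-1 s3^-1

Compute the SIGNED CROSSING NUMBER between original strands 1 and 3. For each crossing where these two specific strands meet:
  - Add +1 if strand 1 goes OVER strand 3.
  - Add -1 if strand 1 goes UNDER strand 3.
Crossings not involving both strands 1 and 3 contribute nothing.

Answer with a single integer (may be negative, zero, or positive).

Gen 1: crossing 1x2. Both 1&3? no. Sum: 0
Gen 2: crossing 2x1. Both 1&3? no. Sum: 0
Gen 3: crossing 1x2. Both 1&3? no. Sum: 0
Gen 4: 1 over 3. Both 1&3? yes. Contrib: +1. Sum: 1
Gen 5: crossing 2x3. Both 1&3? no. Sum: 1
Gen 6: crossing 3x2. Both 1&3? no. Sum: 1
Gen 7: crossing 2x3. Both 1&3? no. Sum: 1
Gen 8: crossing 3x2. Both 1&3? no. Sum: 1
Gen 9: 3 over 1. Both 1&3? yes. Contrib: -1. Sum: 0
Gen 10: 1 over 3. Both 1&3? yes. Contrib: +1. Sum: 1
Gen 11: crossing 2x3. Both 1&3? no. Sum: 1
Gen 12: crossing 1x4. Both 1&3? no. Sum: 1

Answer: 1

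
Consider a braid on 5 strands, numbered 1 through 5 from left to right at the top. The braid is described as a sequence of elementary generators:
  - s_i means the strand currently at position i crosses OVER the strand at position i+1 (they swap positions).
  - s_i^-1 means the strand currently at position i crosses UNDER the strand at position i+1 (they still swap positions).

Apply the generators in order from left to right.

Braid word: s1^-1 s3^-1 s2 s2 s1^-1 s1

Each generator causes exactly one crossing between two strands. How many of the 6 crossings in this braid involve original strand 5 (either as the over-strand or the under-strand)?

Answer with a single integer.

Gen 1: crossing 1x2. Involves strand 5? no. Count so far: 0
Gen 2: crossing 3x4. Involves strand 5? no. Count so far: 0
Gen 3: crossing 1x4. Involves strand 5? no. Count so far: 0
Gen 4: crossing 4x1. Involves strand 5? no. Count so far: 0
Gen 5: crossing 2x1. Involves strand 5? no. Count so far: 0
Gen 6: crossing 1x2. Involves strand 5? no. Count so far: 0

Answer: 0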